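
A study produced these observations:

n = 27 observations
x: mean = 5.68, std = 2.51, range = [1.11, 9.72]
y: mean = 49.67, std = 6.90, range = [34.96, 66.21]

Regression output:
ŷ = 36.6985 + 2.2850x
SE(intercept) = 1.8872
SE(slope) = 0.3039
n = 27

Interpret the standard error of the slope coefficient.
SE(slope) = 0.3039 measures the uncertainty in the estimated slope. The coefficient is estimated precisely (SE/|β̂₁| = 13.3%).

SE(β̂₁) = s / √Sxx, where s is the residual standard deviation and Sxx = Σ(x − x̄)². It is the yardstick for how far β̂₁ = 2.2850 could plausibly be from the true slope.

Relative precision:
- SE / |β̂₁| = 0.3039 / 2.2850 = 13.3%
- Rule of thumb (under 20%: precise; 20% to under 50%: moderately precise; 50% or more: imprecise) → precise

Link to the t-test: t = β̂₁ / SE(β̂₁) = 2.2850 / 0.3039 = 7.5189, the statistic for H₀: β₁ = 0.

What drives SE(β̂₁): wider spread of x values → smaller SE; larger n (here n = 27) → smaller SE; more residual scatter → larger SE.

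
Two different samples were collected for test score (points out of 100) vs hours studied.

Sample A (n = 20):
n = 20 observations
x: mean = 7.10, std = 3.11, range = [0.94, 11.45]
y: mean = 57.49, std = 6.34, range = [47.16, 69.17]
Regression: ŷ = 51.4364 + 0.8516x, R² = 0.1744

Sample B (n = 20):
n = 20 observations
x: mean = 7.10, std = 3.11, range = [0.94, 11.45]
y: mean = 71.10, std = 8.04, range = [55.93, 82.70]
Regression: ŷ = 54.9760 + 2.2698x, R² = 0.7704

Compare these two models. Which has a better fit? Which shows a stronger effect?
Model B has the better fit (R² = 0.7704 vs 0.1744). Model B shows the stronger effect (|β₁| = 2.2698 vs 0.8516).

Model Comparison:

Goodness of fit (R²):
- Model A: R² = 0.1744 → 17.44% of variance in test score explained
- Model B: R² = 0.7704 → 77.04% of variance in test score explained
- 0.7704 > 0.1744 → Model B has the better fit

Effect size (slope magnitude):
- Model A: β₁ = 0.8516 → predicted test score rises 0.8516 points per additional hour of study time
- Model B: β₁ = 2.2698 → predicted test score rises 2.2698 points per additional hour of study time
- |0.8516| < |2.2698| → Model B shows the stronger marginal effect

Note: R² measures how tightly points cluster around the line; β₁ measures how steep the line is — they answer different questions.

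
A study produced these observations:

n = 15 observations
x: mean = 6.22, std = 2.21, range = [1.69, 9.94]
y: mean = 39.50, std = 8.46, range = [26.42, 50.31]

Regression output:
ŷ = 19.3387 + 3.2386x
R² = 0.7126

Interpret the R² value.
About 71.26% of the variability in y is accounted for by the regression on x (R² = 0.7126) — a strong linear fit.

R² (coefficient of determination) measures the proportion of variance in y explained by the regression model.

Here R² = 0.7126:
- Explained: 71.26% of the variation in y
- Unexplained (residual): 100% − 71.26% = 28.74%
- Rule of thumb (below 0.3 weak; 0.3 to below 0.7 moderate; 0.7 and above strong) → strong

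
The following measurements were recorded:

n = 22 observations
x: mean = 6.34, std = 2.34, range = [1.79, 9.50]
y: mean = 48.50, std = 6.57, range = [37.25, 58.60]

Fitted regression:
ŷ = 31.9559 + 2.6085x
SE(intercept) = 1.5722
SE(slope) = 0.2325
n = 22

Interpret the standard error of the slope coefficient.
The slope 2.6085 is pinned down to within about ±0.2325 (one SE) by these data — relative uncertainty 8.9%, i.e. precise.

What SE measures:
- The standard error quantifies the sampling variability of the coefficient estimate
- It is the estimated standard deviation of β̂₁ across hypothetical repeated samples of the same size
- Smaller SE → more precise estimate

Relative precision:
- SE / |β̂₁| = 0.2325 / 2.6085 = 8.9%
- Rule of thumb (under 20%: precise; 20% to under 50%: moderately precise; 50% or more: imprecise) → precise

Rough 95% range (±2 SE): 2.6085 ± 0.4650 → (2.1435, 3.0735).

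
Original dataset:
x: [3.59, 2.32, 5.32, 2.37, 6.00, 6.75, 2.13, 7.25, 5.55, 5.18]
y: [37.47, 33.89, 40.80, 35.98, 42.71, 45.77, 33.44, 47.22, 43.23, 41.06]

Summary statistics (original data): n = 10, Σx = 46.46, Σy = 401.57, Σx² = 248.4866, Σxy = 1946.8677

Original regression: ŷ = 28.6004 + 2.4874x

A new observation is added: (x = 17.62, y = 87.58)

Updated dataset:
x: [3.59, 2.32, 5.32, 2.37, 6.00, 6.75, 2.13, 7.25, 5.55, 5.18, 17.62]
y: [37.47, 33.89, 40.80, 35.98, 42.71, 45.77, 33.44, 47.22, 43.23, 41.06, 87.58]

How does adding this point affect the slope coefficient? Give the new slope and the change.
The slope changes from 2.4874 to 3.4500 (change of +0.9626, or +38.7%).

The new point has HIGH LEVERAGE: x = 17.62 is far from the original mean x̄ = 46.46/10 ≈ 4.65 (original range [2.13, 7.25]).

Step 1: Update the sums with the new point (n goes from 10 to 11)
Σx  = 46.46 + 17.62 = 64.08
Σy  = 401.57 + 87.58 = 489.15
Σx² = 248.4866 + 17.62² = 248.4866 + 310.4644 = 558.9510
Σxy = 1946.8677 + 17.62×87.58 = 1946.8677 + 1543.1596 = 3490.0273

Step 2: Recompute the slope with b₁ = (nΣxy − ΣxΣy) / (nΣx² − (Σx)²)
Numerator   = 11×3490.0273 − 64.08×489.15 = 38390.3003 − 31344.7320 = 7045.5683
Denominator = 11×558.9510 − 64.08² = 6148.4610 − 4106.2464 = 2042.2146
b₁(new) = 7045.5683 / 2042.2146 = 3.4500

(Same formula on the original sums: (10×1946.8677 − 46.46×401.57) / (10×248.4866 − 46.46²) = 811.7348 / 326.3344 = 2.4874, matching the given fit.)

Step 3: Change in slope
Δβ₁ = 3.4500 − 2.4874 = +0.9626
Relative change = +0.9626 / 2.4874 × 100% = +38.7%
→ the slope increases when the point is added.

A high-leverage point only changes the slope if it is off the original line; here y = 87.58 is above the original trend, so the slope increases.
In practice: examine leverage (hᵢ) and Cook's distance rather than deleting it automatically; investigate whether it comes from the same population as the rest of the sample.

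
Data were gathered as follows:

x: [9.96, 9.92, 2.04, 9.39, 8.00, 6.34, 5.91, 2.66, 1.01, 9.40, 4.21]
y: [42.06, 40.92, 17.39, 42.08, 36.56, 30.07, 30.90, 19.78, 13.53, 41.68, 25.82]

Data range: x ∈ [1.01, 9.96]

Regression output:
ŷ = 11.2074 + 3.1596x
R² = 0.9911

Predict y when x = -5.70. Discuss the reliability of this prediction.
ŷ = -6.8023, but this is extrapolation (below the data range [1.01, 9.96]) and may be unreliable.

Prediction calculation:
ŷ = 11.2074 + 3.1596 × (-5.70)
ŷ = -6.8023

Reliability:
- Data range: x ∈ [1.01, 9.96]
- Prediction point: x = -5.70 is 6.71 units below the observed range → this is EXTRAPOLATION, not interpolation

Why that matters here:
- The linear relationship may not hold outside the observed range
- The standard error of prediction grows with (x − x̄)², and x = -5.70 is far from x̄ = 6.26
- R² describes fit only over the sampled x values; it says nothing about behaviour beyond them

Report the number if required, but flag clearly that it is an extrapolation.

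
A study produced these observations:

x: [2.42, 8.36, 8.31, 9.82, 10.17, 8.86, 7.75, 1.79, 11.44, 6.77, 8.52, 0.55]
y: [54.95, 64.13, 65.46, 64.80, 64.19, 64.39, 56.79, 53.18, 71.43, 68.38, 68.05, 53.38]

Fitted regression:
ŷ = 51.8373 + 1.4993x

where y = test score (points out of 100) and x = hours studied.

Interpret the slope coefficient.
An increase of one hour in study time is associated with a 1.4993 points increase in predicted test score.

The slope coefficient β₁ = 1.4993 represents the marginal effect of study time on test score.

Interpretation:
- Study time up by 1 hour → predicted test score increases by 1.4993 points
- This is a linear approximation: the same per-unit change is assumed across the whole observed x range

The intercept β₀ = 51.8373 is the predicted test score when study time = 0; since the smallest observed x is 0.55, this is an extrapolation and mainly anchors the line.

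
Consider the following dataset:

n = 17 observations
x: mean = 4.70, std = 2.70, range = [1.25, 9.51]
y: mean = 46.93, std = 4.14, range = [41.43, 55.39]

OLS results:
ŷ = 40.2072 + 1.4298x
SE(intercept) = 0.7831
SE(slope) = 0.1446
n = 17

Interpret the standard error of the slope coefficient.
SE(β̂₁) = 0.1446 is the estimated standard deviation of the slope estimate across repeated samples; relative to β̂₁ = 1.4298 that is 10.1%, a precise estimate.

SE(β̂₁) = 0.1446 says: if we drew many samples of n = 17 from the same population and refit each time, the fitted slopes would scatter with a standard deviation of roughly 0.1446 around the true β₁.

Relative precision:
- SE / |β̂₁| = 0.1446 / 1.4298 = 10.1%
- Rule of thumb (under 20%: precise; 20% to under 50%: moderately precise; 50% or more: imprecise) → precise

Link to the t-test: t = β̂₁ / SE(β̂₁) = 1.4298 / 0.1446 = 9.8880, the statistic for H₀: β₁ = 0.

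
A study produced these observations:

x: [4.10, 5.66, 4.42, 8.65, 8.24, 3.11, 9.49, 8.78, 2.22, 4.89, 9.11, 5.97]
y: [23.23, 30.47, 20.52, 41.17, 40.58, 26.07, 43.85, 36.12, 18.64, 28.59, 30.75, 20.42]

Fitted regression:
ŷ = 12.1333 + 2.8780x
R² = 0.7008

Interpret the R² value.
The model explains 70.08% of the variance in y (R² = 0.7008), leaving 29.92% unexplained; the fit is strong.

R² = 1 − SS_res/SS_tot compares the residual scatter to the total scatter of y about its mean.

Here R² = 0.7008:
- Explained: 70.08% of the variation in y
- Unexplained (residual): 100% − 70.08% = 29.92%
- Rule of thumb (below 0.3 weak; 0.3 to below 0.7 moderate; 0.7 and above strong) → strong

Note: R² never decreases when predictors are added, so it should not be used alone to compare models of different size.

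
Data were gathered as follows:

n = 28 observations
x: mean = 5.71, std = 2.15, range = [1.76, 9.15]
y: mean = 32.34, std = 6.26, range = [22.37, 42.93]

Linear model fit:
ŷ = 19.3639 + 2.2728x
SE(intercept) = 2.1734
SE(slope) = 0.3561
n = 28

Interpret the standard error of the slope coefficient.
SE(slope) = 0.3561 measures the uncertainty in the estimated slope. The coefficient is estimated precisely (SE/|β̂₁| = 15.7%).

SE(β̂₁) = s / √Sxx, where s is the residual standard deviation and Sxx = Σ(x − x̄)². It is the yardstick for how far β̂₁ = 2.2728 could plausibly be from the true slope.

Relative precision:
- SE / |β̂₁| = 0.3561 / 2.2728 = 15.7%
- Rule of thumb (under 20%: precise; 20% to under 50%: moderately precise; 50% or more: imprecise) → precise

Rough 95% range (±2 SE): 2.2728 ± 0.7122 → (1.5606, 2.9850).

What drives SE(β̂₁): larger n (here n = 28) → smaller SE; more residual scatter → larger SE; wider spread of x values → smaller SE.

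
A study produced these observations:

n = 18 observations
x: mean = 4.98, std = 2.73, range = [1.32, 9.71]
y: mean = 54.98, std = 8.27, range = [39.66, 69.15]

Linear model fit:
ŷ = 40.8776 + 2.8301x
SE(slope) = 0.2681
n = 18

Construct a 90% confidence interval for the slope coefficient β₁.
The 90% CI for β₁ is (2.3620, 3.2982)

Confidence interval for the slope:

The 90% CI for β₁ is: β̂₁ ± t*(α/2, n-2) × SE(β̂₁)

Step 1: Find critical t-value
- Confidence level = 0.9
- Degrees of freedom = n - 2 = 18 - 2 = 16
- t*(α/2, 16) = 1.7459

Step 2: Calculate margin of error
Margin = 1.7459 × 0.2681 = 0.4681

Step 3: Construct interval
CI = 2.8301 ± 0.4681
CI = (2.3620, 3.2982)

Interpretation: intervals built this way capture the true β₁ in 90% of repeated samples; here the plausible range for the per-unit effect of x on y is 2.3620 to 3.2982.
The interval does not include 0, suggesting a significant linear relationship.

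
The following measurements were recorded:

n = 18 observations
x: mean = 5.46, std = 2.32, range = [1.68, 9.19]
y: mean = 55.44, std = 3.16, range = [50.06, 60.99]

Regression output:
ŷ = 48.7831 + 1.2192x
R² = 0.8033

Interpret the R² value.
The model explains 80.33% of the variance in y (R² = 0.8033), leaving 19.67% unexplained; the fit is strong.

R² = 1 − SS_res/SS_tot compares the residual scatter to the total scatter of y about its mean.

Here R² = 0.8033:
- Explained: 80.33% of the variation in y
- Unexplained (residual): 100% − 80.33% = 19.67%
- Rule of thumb (below 0.3 weak; 0.3 to below 0.7 moderate; 0.7 and above strong) → strong

Note: R² never decreases when predictors are added, so it should not be used alone to compare models of different size.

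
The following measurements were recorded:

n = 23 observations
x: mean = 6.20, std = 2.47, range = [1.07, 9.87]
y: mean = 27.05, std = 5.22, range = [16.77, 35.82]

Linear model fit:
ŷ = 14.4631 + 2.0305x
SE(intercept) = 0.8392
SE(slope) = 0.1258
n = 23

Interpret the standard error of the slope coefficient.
SE(β̂₁) = 0.1258 is the estimated standard deviation of the slope estimate across repeated samples; relative to β̂₁ = 2.0305 that is 6.2%, a precise estimate.

SE(β̂₁) = s / √Sxx, where s is the residual standard deviation and Sxx = Σ(x − x̄)². It is the yardstick for how far β̂₁ = 2.0305 could plausibly be from the true slope.

Relative precision:
- SE / |β̂₁| = 0.1258 / 2.0305 = 6.2%
- Rule of thumb (under 20%: precise; 20% to under 50%: moderately precise; 50% or more: imprecise) → precise

Rough 95% range (±2 SE): 2.0305 ± 0.2516 → (1.7789, 2.2821).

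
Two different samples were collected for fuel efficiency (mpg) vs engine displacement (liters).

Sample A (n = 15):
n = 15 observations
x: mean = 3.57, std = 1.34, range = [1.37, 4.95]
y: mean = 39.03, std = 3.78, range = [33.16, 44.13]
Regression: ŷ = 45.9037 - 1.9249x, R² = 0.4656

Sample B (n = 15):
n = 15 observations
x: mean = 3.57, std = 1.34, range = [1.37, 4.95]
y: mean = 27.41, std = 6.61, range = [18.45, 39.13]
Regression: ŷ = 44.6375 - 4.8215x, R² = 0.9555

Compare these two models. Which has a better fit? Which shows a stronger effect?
Model B has the better fit (R² = 0.9555 vs 0.4656). Model B shows the stronger effect (|β₁| = 4.8215 vs 1.9249).

Model Comparison:

Goodness of fit (R²):
- Model A: R² = 0.4656 → 46.56% of variance in fuel efficiency explained
- Model B: R² = 0.9555 → 95.55% of variance in fuel efficiency explained
- 0.9555 > 0.4656 → Model B has the better fit

Effect size (slope magnitude):
- Model A: β₁ = -1.9249 → predicted fuel efficiency falls 1.9249 mpg per additional liter of engine displacement
- Model B: β₁ = -4.8215 → predicted fuel efficiency falls 4.8215 mpg per additional liter of engine displacement
- |-1.9249| < |-4.8215| → Model B shows the stronger marginal effect

Note: The two samples could reflect different populations, time periods, or measurement quality.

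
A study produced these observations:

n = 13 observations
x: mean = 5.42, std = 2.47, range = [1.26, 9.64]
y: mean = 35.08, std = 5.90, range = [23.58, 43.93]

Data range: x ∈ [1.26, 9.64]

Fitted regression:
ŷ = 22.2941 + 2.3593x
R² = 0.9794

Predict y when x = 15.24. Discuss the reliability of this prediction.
The equation gives ŷ = 58.2498; however x = 15.24 is 5.60 units above the observed range, so this extrapolated value should not be trusted.

Prediction calculation:
ŷ = 22.2941 + 2.3593 × 15.24
ŷ = 58.2498

Reliability:
- Data range: x ∈ [1.26, 9.64]
- Prediction point: x = 15.24 is 5.60 units above the observed range → this is EXTRAPOLATION, not interpolation

Why that matters here:
- Real relationships often flatten, saturate, or turn nonlinear at extremes
- The standard error of prediction grows with (x − x̄)², and x = 15.24 is far from x̄ = 5.42
- R² describes fit only over the sampled x values; it says nothing about behaviour beyond them

A defensible statement: 'if the linear trend continued to x = 15.24, y would be about 58.2498' — the premise is untested.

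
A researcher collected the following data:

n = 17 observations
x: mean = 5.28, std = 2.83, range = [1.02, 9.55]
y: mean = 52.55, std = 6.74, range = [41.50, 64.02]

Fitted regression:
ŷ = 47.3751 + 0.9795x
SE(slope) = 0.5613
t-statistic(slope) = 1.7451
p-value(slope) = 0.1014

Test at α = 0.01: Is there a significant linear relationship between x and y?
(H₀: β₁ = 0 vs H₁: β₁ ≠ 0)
Since p-value = 0.1014 ≥ α = 0.01, fail to reject H₀ — the slope is not significantly different from 0.

Hypothesis test for the slope coefficient:

H₀: β₁ = 0 (no linear relationship)
H₁: β₁ ≠ 0 (linear relationship exists)

Test statistic: t = β̂₁ / SE(β̂₁) = 0.9795 / 0.5613 = 1.7451

The p-value (0.1014) is the probability, under H₀, of a t-statistic at least as extreme as |t| = 1.7451 (two-sided, df = n − 2 = 15).

Decision rule: reject H₀ if p-value < α.
p-value = 0.1014 ≥ α = 0.01 → fail to reject H₀.

Conclusion: the linear association between x and y is not significant at the 1% level.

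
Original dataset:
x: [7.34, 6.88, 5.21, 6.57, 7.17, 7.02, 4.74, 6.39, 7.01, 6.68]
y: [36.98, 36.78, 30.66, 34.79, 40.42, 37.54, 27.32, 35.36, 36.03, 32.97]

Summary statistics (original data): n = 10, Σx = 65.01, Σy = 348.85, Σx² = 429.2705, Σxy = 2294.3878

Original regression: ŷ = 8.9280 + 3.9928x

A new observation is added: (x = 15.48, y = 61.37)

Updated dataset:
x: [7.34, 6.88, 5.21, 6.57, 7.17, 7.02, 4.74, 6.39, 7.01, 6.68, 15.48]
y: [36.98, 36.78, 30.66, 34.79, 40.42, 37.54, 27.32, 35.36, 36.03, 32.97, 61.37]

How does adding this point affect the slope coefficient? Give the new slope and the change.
Adding the point moves β₁ from 3.9928 to 3.0363, i.e. it decreases by 0.9565 (-24.0%).

The new point has HIGH LEVERAGE: x = 15.48 is far from the original mean x̄ = 65.01/10 ≈ 6.50 (original range [4.74, 7.34]).

Step 1: Update the sums with the new point (n goes from 10 to 11)
Σx  = 65.01 + 15.48 = 80.49
Σy  = 348.85 + 61.37 = 410.22
Σx² = 429.2705 + 15.48² = 429.2705 + 239.6304 = 668.9009
Σxy = 2294.3878 + 15.48×61.37 = 2294.3878 + 950.0076 = 3244.3954

Step 2: Recompute the slope with b₁ = (nΣxy − ΣxΣy) / (nΣx² − (Σx)²)
Numerator   = 11×3244.3954 − 80.49×410.22 = 35688.3494 − 33018.6078 = 2669.7416
Denominator = 11×668.9009 − 80.49² = 7357.9099 − 6478.6401 = 879.2698
b₁(new) = 2669.7416 / 879.2698 = 3.0363

(Same formula on the original sums: (10×2294.3878 − 65.01×348.85) / (10×429.2705 − 65.01²) = 265.1395 / 66.4049 = 3.9928, matching the given fit.)

Step 3: Change in slope
Δβ₁ = 3.0363 − 3.9928 = -0.9565
Relative change = -0.9565 / 3.9928 × 100% = -24.0%
→ the slope decreases when the point is added.

A high-leverage point only changes the slope if it is off the original line; here y = 61.37 is below the original trend, so the slope decreases.
In practice: examine leverage (hᵢ) and Cook's distance rather than deleting it automatically.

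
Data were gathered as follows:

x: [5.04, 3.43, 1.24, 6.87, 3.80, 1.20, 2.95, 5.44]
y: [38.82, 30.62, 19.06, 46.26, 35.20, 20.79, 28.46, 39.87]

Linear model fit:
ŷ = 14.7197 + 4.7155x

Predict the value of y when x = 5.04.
ŷ = 38.4858

x = 5.04 lies inside the observed range [1.20, 6.87], so the fitted equation applies directly:

ŷ = 14.7197 + 4.7155 × 5.04
ŷ = 14.7197 + 23.7661
ŷ = 38.4858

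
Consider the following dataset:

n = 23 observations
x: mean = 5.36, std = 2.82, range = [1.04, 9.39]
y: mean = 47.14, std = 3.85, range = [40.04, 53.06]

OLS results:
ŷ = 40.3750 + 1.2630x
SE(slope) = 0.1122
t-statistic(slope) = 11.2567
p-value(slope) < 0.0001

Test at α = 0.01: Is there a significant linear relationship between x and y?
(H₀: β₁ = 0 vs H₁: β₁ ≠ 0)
Since p-value < 0.0001 < α = 0.01, reject H₀ — the slope is significantly different from 0.

Hypothesis test for the slope coefficient:

H₀: β₁ = 0 (no linear relationship)
H₁: β₁ ≠ 0 (linear relationship exists)

Test statistic: t = β̂₁ / SE(β̂₁) = 1.2630 / 0.1122 = 11.2567

With df = 21, the two-sided p-value for |t| = 11.2567 is <0.0001.

Decision rule: reject H₀ if p-value < α.
p-value < 0.0001 < α = 0.01 → reject H₀.

At α = 0.01 the data do provide convincing evidence of a nonzero slope.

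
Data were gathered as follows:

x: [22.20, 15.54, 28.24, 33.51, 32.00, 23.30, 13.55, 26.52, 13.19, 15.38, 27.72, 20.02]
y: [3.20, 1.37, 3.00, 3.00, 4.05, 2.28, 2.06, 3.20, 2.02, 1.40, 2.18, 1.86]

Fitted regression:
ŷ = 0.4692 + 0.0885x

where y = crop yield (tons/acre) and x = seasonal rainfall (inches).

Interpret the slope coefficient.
On average, crop yield is about 0.0885 tons/acre higher for every extra inch of rainfall.

The slope coefficient β₁ = 0.0885 represents the marginal effect of rainfall on crop yield.

Interpretation:
- Rainfall up by 1 inch → predicted crop yield increases by 0.0885 tons/acre
- This is a linear approximation: the same per-unit change is assumed across the whole observed x range

The intercept β₀ = 0.4692 is the predicted crop yield when rainfall = 0; since the smallest observed x is 13.19, this is an extrapolation and mainly anchors the line.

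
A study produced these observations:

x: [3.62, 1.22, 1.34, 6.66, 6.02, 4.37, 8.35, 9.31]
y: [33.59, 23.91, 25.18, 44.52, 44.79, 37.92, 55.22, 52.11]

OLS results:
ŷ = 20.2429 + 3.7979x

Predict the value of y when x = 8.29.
ŷ = 51.7275

x = 8.29 lies inside the observed range [1.22, 9.31], so the fitted equation applies directly:

ŷ = 20.2429 + 3.7979 × 8.29
ŷ = 20.2429 + 31.4846
ŷ = 51.7275

This is a point prediction; actual observations scatter around it by roughly the residual standard deviation.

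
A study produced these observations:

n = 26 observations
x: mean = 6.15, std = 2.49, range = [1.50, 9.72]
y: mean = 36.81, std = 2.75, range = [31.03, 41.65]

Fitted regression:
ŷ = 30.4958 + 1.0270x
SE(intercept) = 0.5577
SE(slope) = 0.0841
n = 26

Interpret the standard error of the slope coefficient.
SE(slope) = 0.0841 measures the uncertainty in the estimated slope. The coefficient is estimated precisely (SE/|β̂₁| = 8.2%).

SE(β̂₁) = 0.0841 says: if we drew many samples of n = 26 from the same population and refit each time, the fitted slopes would scatter with a standard deviation of roughly 0.0841 around the true β₁.

Relative precision:
- SE / |β̂₁| = 0.0841 / 1.0270 = 8.2%
- Rule of thumb (under 20%: precise; 20% to under 50%: moderately precise; 50% or more: imprecise) → precise

Rough 95% range (±2 SE): 1.0270 ± 0.1682 → (0.8588, 1.1952).

What drives SE(β̂₁): larger n (here n = 26) → smaller SE; wider spread of x values → smaller SE; more residual scatter → larger SE.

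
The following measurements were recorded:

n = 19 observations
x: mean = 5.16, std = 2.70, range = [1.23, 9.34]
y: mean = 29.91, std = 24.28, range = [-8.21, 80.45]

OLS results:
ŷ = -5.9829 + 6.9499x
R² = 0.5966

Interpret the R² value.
About 59.66% of the variability in y is accounted for by the regression on x (R² = 0.5966) — a moderate linear fit.

R² = 1 − SS_res/SS_tot compares the residual scatter to the total scatter of y about its mean.

Here R² = 0.5966:
- Explained: 59.66% of the variation in y
- Unexplained (residual): 100% − 59.66% = 40.34%
- Rule of thumb (below 0.3 weak; 0.3 to below 0.7 moderate; 0.7 and above strong) → moderate

Calculation: R² = 1 − (SS_res / SS_tot), where SS_res is the sum of squared residuals and SS_tot the total sum of squares.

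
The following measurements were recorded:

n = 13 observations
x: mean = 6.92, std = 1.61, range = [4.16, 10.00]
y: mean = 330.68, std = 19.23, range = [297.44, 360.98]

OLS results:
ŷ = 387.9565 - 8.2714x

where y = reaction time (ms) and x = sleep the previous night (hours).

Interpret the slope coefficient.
For each additional hour of sleep, predicted reaction time decreases by approximately 8.2714 ms.

The slope β₁ = -8.2714 gives the rate at which the fitted reaction time changes with sleep.

Interpretation:
- Sleep up by 1 hour → predicted reaction time decreases by 8.2714 ms
- The effect is assumed constant over the observed range of x (linearity)

(β₀ = 387.9565 is the fitted value at x = 0 and is not part of the slope interpretation.)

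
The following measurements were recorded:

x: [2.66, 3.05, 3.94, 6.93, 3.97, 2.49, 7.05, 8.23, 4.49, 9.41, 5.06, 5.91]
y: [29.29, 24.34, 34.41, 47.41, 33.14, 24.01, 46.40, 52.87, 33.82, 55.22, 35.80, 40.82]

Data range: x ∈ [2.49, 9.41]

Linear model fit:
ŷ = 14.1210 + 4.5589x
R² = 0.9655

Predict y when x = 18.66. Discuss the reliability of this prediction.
ŷ = 99.1901, but this is extrapolation (above the data range [2.49, 9.41]) and may be unreliable.

Prediction calculation:
ŷ = 14.1210 + 4.5589 × 18.66
ŷ = 99.1901

Reliability:
- Data range: x ∈ [2.49, 9.41]
- Prediction point: x = 18.66 is 9.25 units above the observed range → this is EXTRAPOLATION, not interpolation

Why that matters here:
- R² describes fit only over the sampled x values; it says nothing about behaviour beyond them
- Real relationships often flatten, saturate, or turn nonlinear at extremes
- The linear relationship may not hold outside the observed range

A defensible statement: 'if the linear trend continued to x = 18.66, y would be about 99.1901' — the premise is untested.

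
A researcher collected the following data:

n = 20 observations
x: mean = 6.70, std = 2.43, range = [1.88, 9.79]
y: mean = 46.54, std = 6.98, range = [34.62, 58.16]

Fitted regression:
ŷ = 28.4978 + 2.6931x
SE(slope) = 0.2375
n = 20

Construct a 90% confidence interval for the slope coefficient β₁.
The 90% CI for β₁ is (2.2813, 3.1049)

Confidence interval for the slope:

The 90% CI for β₁ is: β̂₁ ± t*(α/2, n-2) × SE(β̂₁)

Step 1: Find critical t-value
- Confidence level = 0.9
- Degrees of freedom = n - 2 = 20 - 2 = 18
- t*(α/2, 18) = 1.7341

Step 2: Calculate margin of error
Margin = 1.7341 × 0.2375 = 0.4118

Step 3: Construct interval
CI = 2.6931 ± 0.4118
CI = (2.2813, 3.1049)

Interpretation: We are 90% confident that the true slope β₁ lies between 2.2813 and 3.1049.
Both endpoints are positive, so the data support a genuinely positive slope at this confidence level.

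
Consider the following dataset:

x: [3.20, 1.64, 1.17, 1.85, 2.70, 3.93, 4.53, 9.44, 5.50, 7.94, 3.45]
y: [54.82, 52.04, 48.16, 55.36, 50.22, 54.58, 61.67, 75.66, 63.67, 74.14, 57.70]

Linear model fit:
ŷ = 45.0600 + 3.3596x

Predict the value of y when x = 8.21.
ŷ = 72.6423

x = 8.21 lies inside the observed range [1.17, 9.44], so the fitted equation applies directly:

ŷ = 45.0600 + 3.3596 × 8.21
ŷ = 45.0600 + 27.5823
ŷ = 72.6423

This is the fitted mean response at that x — an individual observation would come with a wider prediction interval.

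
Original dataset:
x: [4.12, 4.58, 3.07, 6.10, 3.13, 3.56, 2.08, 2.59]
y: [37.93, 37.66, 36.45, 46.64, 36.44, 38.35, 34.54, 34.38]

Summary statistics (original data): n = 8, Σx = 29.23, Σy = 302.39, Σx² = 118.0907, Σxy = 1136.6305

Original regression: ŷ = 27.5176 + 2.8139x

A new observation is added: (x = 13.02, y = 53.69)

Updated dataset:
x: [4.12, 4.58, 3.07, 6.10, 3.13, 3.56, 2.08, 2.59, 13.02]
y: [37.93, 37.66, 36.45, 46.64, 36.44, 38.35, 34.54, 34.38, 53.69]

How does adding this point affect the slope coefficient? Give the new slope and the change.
New slope β₁ = 1.8380 versus 2.8139 before: a change of -0.9759 (-34.7%).

The new point has HIGH LEVERAGE: x = 13.02 is far from the original mean x̄ = 29.23/8 ≈ 3.65 (original range [2.08, 6.10]).

Step 1: Update the sums with the new point (n goes from 8 to 9)
Σx  = 29.23 + 13.02 = 42.25
Σy  = 302.39 + 53.69 = 356.08
Σx² = 118.0907 + 13.02² = 118.0907 + 169.5204 = 287.6111
Σxy = 1136.6305 + 13.02×53.69 = 1136.6305 + 699.0438 = 1835.6743

Step 2: Recompute the slope with b₁ = (nΣxy − ΣxΣy) / (nΣx² − (Σx)²)
Numerator   = 9×1835.6743 − 42.25×356.08 = 16521.0687 − 15044.3800 = 1476.6887
Denominator = 9×287.6111 − 42.25² = 2588.4999 − 1785.0625 = 803.4374
b₁(new) = 1476.6887 / 803.4374 = 1.8380

(Same formula on the original sums: (8×1136.6305 − 29.23×302.39) / (8×118.0907 − 29.23²) = 254.1843 / 90.3327 = 2.8139, matching the given fit.)

Step 3: Change in slope
Δβ₁ = 1.8380 − 2.8139 = -0.9759
Relative change = -0.9759 / 2.8139 × 100% = -34.7%
→ the slope decreases when the point is added.

Because the point sits below the extension of the original line at a high-leverage x, it tilts the fit down.
In practice: check such a point for data-entry or measurement error; refit with and without it and report both if conclusions differ.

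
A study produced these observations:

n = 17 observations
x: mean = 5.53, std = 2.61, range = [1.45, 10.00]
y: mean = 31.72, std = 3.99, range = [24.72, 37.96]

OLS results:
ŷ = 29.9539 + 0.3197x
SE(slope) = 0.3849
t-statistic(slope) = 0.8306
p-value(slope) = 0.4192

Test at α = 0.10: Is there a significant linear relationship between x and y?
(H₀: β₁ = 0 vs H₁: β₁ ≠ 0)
Fail to reject H₀: p-value = 0.4192 ≥ α = 0.10. The linear relationship is not significant at the 10% level.

Hypothesis test for the slope coefficient:

H₀: β₁ = 0 (no linear relationship)
H₁: β₁ ≠ 0 (linear relationship exists)

Test statistic: t = β̂₁ / SE(β̂₁) = 0.3197 / 0.3849 = 0.8306

p = 0.4192: how often a slope estimate this far from 0 (in SE units) would arise by chance if β₁ were truly 0.

Decision rule: reject H₀ if p-value < α.
p-value = 0.4192 ≥ α = 0.10 → fail to reject H₀.

There is not sufficient evidence at the 10% significance level to conclude that a linear relationship exists between x and y.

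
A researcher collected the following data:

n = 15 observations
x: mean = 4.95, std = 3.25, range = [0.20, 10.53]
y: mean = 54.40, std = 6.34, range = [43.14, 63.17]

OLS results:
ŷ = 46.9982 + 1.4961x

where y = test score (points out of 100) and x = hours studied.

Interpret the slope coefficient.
For each additional hour of study time, predicted test score increases by approximately 1.4961 points.

β₁ = 1.4961 is the change in predicted test score (points) per additional hour of study time.

Interpretation:
- Study time up by 1 hour → predicted test score increases by 1.4961 points
- This is a linear approximation: the same per-unit change is assumed across the whole observed x range
- The slope describes association in these data, not necessarily a causal effect

The intercept β₀ = 46.9982 is the predicted test score when study time = 0.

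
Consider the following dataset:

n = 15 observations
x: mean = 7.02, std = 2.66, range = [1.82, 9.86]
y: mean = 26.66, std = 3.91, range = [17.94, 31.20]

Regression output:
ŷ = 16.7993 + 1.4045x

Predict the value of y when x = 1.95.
ŷ = 19.5381

Plug x = 1.95 into the fitted line:

ŷ = 16.7993 + 1.4045 × 1.95
ŷ = 16.7993 + 2.7388
ŷ = 19.5381

This is a point prediction; actual observations scatter around it by roughly the residual standard deviation.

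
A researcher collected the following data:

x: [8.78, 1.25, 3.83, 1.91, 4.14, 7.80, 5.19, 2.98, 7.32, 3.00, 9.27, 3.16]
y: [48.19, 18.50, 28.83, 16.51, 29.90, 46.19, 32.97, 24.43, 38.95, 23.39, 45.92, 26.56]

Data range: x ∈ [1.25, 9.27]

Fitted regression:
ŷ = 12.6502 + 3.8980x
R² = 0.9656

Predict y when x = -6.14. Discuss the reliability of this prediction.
ŷ = -11.2835, but this is extrapolation (below the data range [1.25, 9.27]) and may be unreliable.

Prediction calculation:
ŷ = 12.6502 + 3.8980 × (-6.14)
ŷ = -11.2835

Reliability:
- Data range: x ∈ [1.25, 9.27]
- Prediction point: x = -6.14 is 7.39 units below the observed range → this is EXTRAPOLATION, not interpolation

Why that matters here:
- The standard error of prediction grows with (x − x̄)², and x = -6.14 is far from x̄ = 4.89
- Real relationships often flatten, saturate, or turn nonlinear at extremes

The R² = 0.9656 only validates the fit within [1.25, 9.27]; treat ŷ = -11.2835 with caution.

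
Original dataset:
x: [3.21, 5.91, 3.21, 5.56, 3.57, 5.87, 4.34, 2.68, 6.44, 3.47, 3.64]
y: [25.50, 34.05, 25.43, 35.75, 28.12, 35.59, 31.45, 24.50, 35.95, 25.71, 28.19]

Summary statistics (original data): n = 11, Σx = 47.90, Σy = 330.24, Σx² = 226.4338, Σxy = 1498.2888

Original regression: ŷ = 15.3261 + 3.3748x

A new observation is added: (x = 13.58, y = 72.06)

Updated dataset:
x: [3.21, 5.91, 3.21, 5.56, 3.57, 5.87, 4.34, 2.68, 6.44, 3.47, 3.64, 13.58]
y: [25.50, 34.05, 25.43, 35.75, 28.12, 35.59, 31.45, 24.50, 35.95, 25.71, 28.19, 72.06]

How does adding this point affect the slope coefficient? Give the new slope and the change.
New slope β₁ = 4.3367 versus 3.3748 before: a change of +0.9619 (+28.5%).

The new point has HIGH LEVERAGE: x = 13.58 is far from the original mean x̄ = 47.90/11 ≈ 4.35 (original range [2.68, 6.44]).

Step 1: Update the sums with the new point (n goes from 11 to 12)
Σx  = 47.90 + 13.58 = 61.48
Σy  = 330.24 + 72.06 = 402.30
Σx² = 226.4338 + 13.58² = 226.4338 + 184.4164 = 410.8502
Σxy = 1498.2888 + 13.58×72.06 = 1498.2888 + 978.5748 = 2476.8636

Step 2: Recompute the slope with b₁ = (nΣxy − ΣxΣy) / (nΣx² − (Σx)²)
Numerator   = 12×2476.8636 − 61.48×402.30 = 29722.3632 − 24733.4040 = 4988.9592
Denominator = 12×410.8502 − 61.48² = 4930.2024 − 3779.7904 = 1150.4120
b₁(new) = 4988.9592 / 1150.4120 = 4.3367

(Same formula on the original sums: (11×1498.2888 − 47.90×330.24) / (11×226.4338 − 47.90²) = 662.6808 / 196.3618 = 3.3748, matching the given fit.)

Step 3: Change in slope
Δβ₁ = 4.3367 − 3.3748 = +0.9619
Relative change = +0.9619 / 3.3748 × 100% = +28.5%
→ the slope increases when the point is added.

A high-leverage point only changes the slope if it is off the original line; here y = 72.06 is above the original trend, so the slope increases.
In practice: investigate whether it comes from the same population as the rest of the sample.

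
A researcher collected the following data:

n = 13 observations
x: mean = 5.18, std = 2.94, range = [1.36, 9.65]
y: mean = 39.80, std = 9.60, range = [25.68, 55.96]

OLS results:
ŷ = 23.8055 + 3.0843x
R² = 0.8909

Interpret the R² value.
The model explains 89.09% of the variance in y (R² = 0.8909), leaving 10.91% unexplained; the fit is strong.

R² (coefficient of determination) measures the proportion of variance in y explained by the regression model.

Here R² = 0.8909:
- Explained: 89.09% of the variation in y
- Unexplained (residual): 100% − 89.09% = 10.91%
- Rule of thumb (below 0.3 weak; 0.3 to below 0.7 moderate; 0.7 and above strong) → strong

Calculation: R² = 1 − (SS_res / SS_tot), where SS_res is the sum of squared residuals and SS_tot the total sum of squares.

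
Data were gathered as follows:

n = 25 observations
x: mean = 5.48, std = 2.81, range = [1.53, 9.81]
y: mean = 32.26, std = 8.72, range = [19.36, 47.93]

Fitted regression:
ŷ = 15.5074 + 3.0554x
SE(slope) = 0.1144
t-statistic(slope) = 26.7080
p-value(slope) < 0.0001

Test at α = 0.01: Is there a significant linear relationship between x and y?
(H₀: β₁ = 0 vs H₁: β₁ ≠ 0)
Reject H₀: p-value < 0.0001 < α = 0.01. The linear relationship is significant at the 1% level.

Hypothesis test for the slope coefficient:

H₀: β₁ = 0 (no linear relationship)
H₁: β₁ ≠ 0 (linear relationship exists)

Test statistic: t = β̂₁ / SE(β̂₁) = 3.0554 / 0.1144 = 26.7080

With df = 23, the two-sided p-value for |t| = 26.7080 is <0.0001.

Decision rule: reject H₀ if p-value < α.
p-value < 0.0001 < α = 0.01 → reject H₀.

At α = 0.01 the data do provide convincing evidence of a nonzero slope.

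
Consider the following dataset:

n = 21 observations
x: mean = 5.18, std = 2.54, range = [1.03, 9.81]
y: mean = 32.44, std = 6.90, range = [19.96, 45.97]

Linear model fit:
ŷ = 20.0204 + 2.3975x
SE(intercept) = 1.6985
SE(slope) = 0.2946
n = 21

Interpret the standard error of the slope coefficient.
The slope 2.3975 is pinned down to within about ±0.2946 (one SE) by these data — relative uncertainty 12.3%, i.e. precise.

SE(β̂₁) = 0.2946 says: if we drew many samples of n = 21 from the same population and refit each time, the fitted slopes would scatter with a standard deviation of roughly 0.2946 around the true β₁.

Relative precision:
- SE / |β̂₁| = 0.2946 / 2.3975 = 12.3%
- Rule of thumb (under 20%: precise; 20% to under 50%: moderately precise; 50% or more: imprecise) → precise

Rough 95% range (±2 SE): 2.3975 ± 0.5892 → (1.8083, 2.9867).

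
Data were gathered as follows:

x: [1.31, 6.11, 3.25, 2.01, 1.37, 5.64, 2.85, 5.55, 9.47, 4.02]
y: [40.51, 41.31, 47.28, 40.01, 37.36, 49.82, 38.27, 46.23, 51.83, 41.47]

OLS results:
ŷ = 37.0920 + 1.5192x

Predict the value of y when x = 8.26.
ŷ = 49.6406

x = 8.26 lies inside the observed range [1.31, 9.47], so the fitted equation applies directly:

ŷ = 37.0920 + 1.5192 × 8.26
ŷ = 37.0920 + 12.5486
ŷ = 49.6406

This is the fitted mean response at that x — an individual observation would come with a wider prediction interval.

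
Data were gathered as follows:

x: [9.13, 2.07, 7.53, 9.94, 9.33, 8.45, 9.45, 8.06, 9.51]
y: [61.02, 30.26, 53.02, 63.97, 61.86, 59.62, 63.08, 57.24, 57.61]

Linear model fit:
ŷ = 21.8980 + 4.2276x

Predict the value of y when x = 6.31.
ŷ = 48.5742

Plug x = 6.31 into the fitted line:

ŷ = 21.8980 + 4.2276 × 6.31
ŷ = 21.8980 + 26.6762
ŷ = 48.5742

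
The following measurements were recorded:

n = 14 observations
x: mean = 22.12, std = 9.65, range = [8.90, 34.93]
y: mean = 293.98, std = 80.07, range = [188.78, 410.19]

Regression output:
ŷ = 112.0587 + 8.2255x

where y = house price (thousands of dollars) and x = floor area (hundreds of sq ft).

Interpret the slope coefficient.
An increase of one hundred sq ft in floor area is associated with a 8.2255 thousand dollars increase in predicted house price.

The slope coefficient β₁ = 8.2255 represents the marginal effect of floor area on house price.

Interpretation:
- Floor area up by 1 hundred sq ft → predicted house price increases by 8.2255 thousand dollars
- The effect is assumed constant over the observed range of x (linearity)
- The slope describes association in these data, not necessarily a causal effect

(β₀ = 112.0587 is the fitted value at x = 0 and is not part of the slope interpretation.)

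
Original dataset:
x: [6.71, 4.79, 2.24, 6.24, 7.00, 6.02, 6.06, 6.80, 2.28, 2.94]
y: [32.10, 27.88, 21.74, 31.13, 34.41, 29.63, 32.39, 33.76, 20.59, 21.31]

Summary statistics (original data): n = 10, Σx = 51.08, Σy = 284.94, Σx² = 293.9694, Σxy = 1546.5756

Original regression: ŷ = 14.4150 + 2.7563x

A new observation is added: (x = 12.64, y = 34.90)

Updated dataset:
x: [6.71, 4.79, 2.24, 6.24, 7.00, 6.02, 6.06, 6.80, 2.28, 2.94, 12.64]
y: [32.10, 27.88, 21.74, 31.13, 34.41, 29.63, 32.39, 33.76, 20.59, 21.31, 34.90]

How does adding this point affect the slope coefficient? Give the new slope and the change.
The slope changes from 2.7563 to 1.5948 (change of -1.1615, or -42.1%).

x = 12.64 lies well outside the original x-range [2.24, 7.00] (x̄ ≈ 5.11), so this observation has high leverage and can move the slope substantially.

Step 1: Update the sums with the new point (n goes from 10 to 11)
Σx  = 51.08 + 12.64 = 63.72
Σy  = 284.94 + 34.90 = 319.84
Σx² = 293.9694 + 12.64² = 293.9694 + 159.7696 = 453.7390
Σxy = 1546.5756 + 12.64×34.90 = 1546.5756 + 441.1360 = 1987.7116

Step 2: Recompute the slope with b₁ = (nΣxy − ΣxΣy) / (nΣx² − (Σx)²)
Numerator   = 11×1987.7116 − 63.72×319.84 = 21864.8276 − 20380.2048 = 1484.6228
Denominator = 11×453.7390 − 63.72² = 4991.1290 − 4060.2384 = 930.8906
b₁(new) = 1484.6228 / 930.8906 = 1.5948

(Same formula on the original sums: (10×1546.5756 − 51.08×284.94) / (10×293.9694 − 51.08²) = 911.0208 / 330.5276 = 2.7563, matching the given fit.)

Step 3: Change in slope
Δβ₁ = 1.5948 − 2.7563 = -1.1615
Relative change = -1.1615 / 2.7563 × 100% = -42.1%
→ the slope decreases when the point is added.

A high-leverage point only changes the slope if it is off the original line; here y = 34.90 is below the original trend, so the slope decreases.
In practice: examine leverage (hᵢ) and Cook's distance rather than deleting it automatically.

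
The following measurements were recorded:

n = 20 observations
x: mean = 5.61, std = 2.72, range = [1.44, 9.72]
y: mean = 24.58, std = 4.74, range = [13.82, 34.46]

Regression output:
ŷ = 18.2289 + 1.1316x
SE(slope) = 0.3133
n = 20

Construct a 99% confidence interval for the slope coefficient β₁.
The 99% CI for β₁ is (0.2298, 2.0334)

Confidence interval for the slope:

The 99% CI for β₁ is: β̂₁ ± t*(α/2, n-2) × SE(β̂₁)

Step 1: Find critical t-value
- Confidence level = 0.99
- Degrees of freedom = n - 2 = 20 - 2 = 18
- t*(α/2, 18) = 2.8784

Step 2: Calculate margin of error
Margin = 2.8784 × 0.3133 = 0.9018

Step 3: Construct interval
CI = 1.1316 ± 0.9018
CI = (0.2298, 2.0334)

Interpretation: intervals built this way capture the true β₁ in 99% of repeated samples; here the plausible range for the per-unit effect of x on y is 0.2298 to 2.0334.
Both endpoints are positive, so the data support a genuinely positive slope at this confidence level.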